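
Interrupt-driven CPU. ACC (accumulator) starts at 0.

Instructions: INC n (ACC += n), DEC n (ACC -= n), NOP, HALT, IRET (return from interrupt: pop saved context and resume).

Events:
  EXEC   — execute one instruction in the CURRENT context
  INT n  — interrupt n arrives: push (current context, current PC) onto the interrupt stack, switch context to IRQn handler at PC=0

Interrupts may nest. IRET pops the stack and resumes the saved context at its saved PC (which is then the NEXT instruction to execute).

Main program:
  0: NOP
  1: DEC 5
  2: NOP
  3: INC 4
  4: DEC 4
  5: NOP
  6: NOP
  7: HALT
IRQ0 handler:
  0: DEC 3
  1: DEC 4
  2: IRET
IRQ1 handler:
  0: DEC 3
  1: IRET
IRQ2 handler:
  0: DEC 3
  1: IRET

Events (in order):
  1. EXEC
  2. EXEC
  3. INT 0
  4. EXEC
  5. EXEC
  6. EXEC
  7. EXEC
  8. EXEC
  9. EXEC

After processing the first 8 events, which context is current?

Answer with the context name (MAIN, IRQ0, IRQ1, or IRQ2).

Event 1 (EXEC): [MAIN] PC=0: NOP
Event 2 (EXEC): [MAIN] PC=1: DEC 5 -> ACC=-5
Event 3 (INT 0): INT 0 arrives: push (MAIN, PC=2), enter IRQ0 at PC=0 (depth now 1)
Event 4 (EXEC): [IRQ0] PC=0: DEC 3 -> ACC=-8
Event 5 (EXEC): [IRQ0] PC=1: DEC 4 -> ACC=-12
Event 6 (EXEC): [IRQ0] PC=2: IRET -> resume MAIN at PC=2 (depth now 0)
Event 7 (EXEC): [MAIN] PC=2: NOP
Event 8 (EXEC): [MAIN] PC=3: INC 4 -> ACC=-8

Answer: MAIN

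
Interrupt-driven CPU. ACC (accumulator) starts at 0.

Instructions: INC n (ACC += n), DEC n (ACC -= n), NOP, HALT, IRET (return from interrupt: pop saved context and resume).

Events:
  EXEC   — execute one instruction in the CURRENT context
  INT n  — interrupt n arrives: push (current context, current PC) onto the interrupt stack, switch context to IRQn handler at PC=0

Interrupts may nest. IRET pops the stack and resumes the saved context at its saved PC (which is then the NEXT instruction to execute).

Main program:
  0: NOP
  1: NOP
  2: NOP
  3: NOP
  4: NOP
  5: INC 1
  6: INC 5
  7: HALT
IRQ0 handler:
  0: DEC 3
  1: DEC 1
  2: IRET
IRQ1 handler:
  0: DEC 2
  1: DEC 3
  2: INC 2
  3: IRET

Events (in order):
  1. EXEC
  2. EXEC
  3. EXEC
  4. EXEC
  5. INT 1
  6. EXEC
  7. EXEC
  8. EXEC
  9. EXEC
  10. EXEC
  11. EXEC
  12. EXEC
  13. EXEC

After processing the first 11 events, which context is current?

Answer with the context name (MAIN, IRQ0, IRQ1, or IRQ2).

Event 1 (EXEC): [MAIN] PC=0: NOP
Event 2 (EXEC): [MAIN] PC=1: NOP
Event 3 (EXEC): [MAIN] PC=2: NOP
Event 4 (EXEC): [MAIN] PC=3: NOP
Event 5 (INT 1): INT 1 arrives: push (MAIN, PC=4), enter IRQ1 at PC=0 (depth now 1)
Event 6 (EXEC): [IRQ1] PC=0: DEC 2 -> ACC=-2
Event 7 (EXEC): [IRQ1] PC=1: DEC 3 -> ACC=-5
Event 8 (EXEC): [IRQ1] PC=2: INC 2 -> ACC=-3
Event 9 (EXEC): [IRQ1] PC=3: IRET -> resume MAIN at PC=4 (depth now 0)
Event 10 (EXEC): [MAIN] PC=4: NOP
Event 11 (EXEC): [MAIN] PC=5: INC 1 -> ACC=-2

Answer: MAIN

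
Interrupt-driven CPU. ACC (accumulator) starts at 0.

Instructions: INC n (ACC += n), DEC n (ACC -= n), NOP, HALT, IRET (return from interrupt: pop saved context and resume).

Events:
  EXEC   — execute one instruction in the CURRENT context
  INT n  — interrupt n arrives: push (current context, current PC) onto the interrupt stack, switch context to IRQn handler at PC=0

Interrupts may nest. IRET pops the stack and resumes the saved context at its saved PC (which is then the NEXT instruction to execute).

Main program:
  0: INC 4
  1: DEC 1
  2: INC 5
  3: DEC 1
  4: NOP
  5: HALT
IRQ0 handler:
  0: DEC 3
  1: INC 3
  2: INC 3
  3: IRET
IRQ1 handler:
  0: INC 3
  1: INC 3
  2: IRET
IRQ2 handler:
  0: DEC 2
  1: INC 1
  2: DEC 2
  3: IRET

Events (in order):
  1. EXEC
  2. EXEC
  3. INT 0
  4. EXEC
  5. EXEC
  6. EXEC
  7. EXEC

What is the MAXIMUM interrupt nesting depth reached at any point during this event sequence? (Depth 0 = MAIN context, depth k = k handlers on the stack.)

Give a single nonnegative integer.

Event 1 (EXEC): [MAIN] PC=0: INC 4 -> ACC=4 [depth=0]
Event 2 (EXEC): [MAIN] PC=1: DEC 1 -> ACC=3 [depth=0]
Event 3 (INT 0): INT 0 arrives: push (MAIN, PC=2), enter IRQ0 at PC=0 (depth now 1) [depth=1]
Event 4 (EXEC): [IRQ0] PC=0: DEC 3 -> ACC=0 [depth=1]
Event 5 (EXEC): [IRQ0] PC=1: INC 3 -> ACC=3 [depth=1]
Event 6 (EXEC): [IRQ0] PC=2: INC 3 -> ACC=6 [depth=1]
Event 7 (EXEC): [IRQ0] PC=3: IRET -> resume MAIN at PC=2 (depth now 0) [depth=0]
Max depth observed: 1

Answer: 1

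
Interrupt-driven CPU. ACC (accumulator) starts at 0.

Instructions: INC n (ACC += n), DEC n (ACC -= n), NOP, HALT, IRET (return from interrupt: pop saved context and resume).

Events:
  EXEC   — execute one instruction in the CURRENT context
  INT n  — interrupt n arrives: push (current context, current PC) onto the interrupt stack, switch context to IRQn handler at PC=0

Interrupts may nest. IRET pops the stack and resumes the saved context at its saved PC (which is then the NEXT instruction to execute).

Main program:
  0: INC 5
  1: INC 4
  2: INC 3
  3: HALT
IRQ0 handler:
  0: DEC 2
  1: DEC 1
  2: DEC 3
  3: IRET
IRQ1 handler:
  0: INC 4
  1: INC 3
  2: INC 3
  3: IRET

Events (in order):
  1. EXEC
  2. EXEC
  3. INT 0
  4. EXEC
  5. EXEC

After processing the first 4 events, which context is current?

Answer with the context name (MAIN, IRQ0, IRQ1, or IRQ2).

Event 1 (EXEC): [MAIN] PC=0: INC 5 -> ACC=5
Event 2 (EXEC): [MAIN] PC=1: INC 4 -> ACC=9
Event 3 (INT 0): INT 0 arrives: push (MAIN, PC=2), enter IRQ0 at PC=0 (depth now 1)
Event 4 (EXEC): [IRQ0] PC=0: DEC 2 -> ACC=7

Answer: IRQ0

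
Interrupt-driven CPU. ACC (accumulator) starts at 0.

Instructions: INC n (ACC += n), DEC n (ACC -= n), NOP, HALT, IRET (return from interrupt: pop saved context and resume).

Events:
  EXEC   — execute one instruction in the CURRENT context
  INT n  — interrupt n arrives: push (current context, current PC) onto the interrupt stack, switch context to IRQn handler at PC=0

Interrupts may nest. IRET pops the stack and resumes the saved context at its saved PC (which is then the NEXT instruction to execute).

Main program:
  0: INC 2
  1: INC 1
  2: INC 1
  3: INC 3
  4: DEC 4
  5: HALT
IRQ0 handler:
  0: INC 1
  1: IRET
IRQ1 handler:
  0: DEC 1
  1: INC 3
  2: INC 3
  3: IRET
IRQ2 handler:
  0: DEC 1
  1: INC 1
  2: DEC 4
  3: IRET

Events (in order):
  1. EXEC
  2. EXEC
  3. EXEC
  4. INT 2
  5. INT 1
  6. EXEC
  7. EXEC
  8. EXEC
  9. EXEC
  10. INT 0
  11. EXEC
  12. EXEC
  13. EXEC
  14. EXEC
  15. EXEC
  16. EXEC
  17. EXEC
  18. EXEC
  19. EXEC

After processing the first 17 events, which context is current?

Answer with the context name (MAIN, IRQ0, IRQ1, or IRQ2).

Event 1 (EXEC): [MAIN] PC=0: INC 2 -> ACC=2
Event 2 (EXEC): [MAIN] PC=1: INC 1 -> ACC=3
Event 3 (EXEC): [MAIN] PC=2: INC 1 -> ACC=4
Event 4 (INT 2): INT 2 arrives: push (MAIN, PC=3), enter IRQ2 at PC=0 (depth now 1)
Event 5 (INT 1): INT 1 arrives: push (IRQ2, PC=0), enter IRQ1 at PC=0 (depth now 2)
Event 6 (EXEC): [IRQ1] PC=0: DEC 1 -> ACC=3
Event 7 (EXEC): [IRQ1] PC=1: INC 3 -> ACC=6
Event 8 (EXEC): [IRQ1] PC=2: INC 3 -> ACC=9
Event 9 (EXEC): [IRQ1] PC=3: IRET -> resume IRQ2 at PC=0 (depth now 1)
Event 10 (INT 0): INT 0 arrives: push (IRQ2, PC=0), enter IRQ0 at PC=0 (depth now 2)
Event 11 (EXEC): [IRQ0] PC=0: INC 1 -> ACC=10
Event 12 (EXEC): [IRQ0] PC=1: IRET -> resume IRQ2 at PC=0 (depth now 1)
Event 13 (EXEC): [IRQ2] PC=0: DEC 1 -> ACC=9
Event 14 (EXEC): [IRQ2] PC=1: INC 1 -> ACC=10
Event 15 (EXEC): [IRQ2] PC=2: DEC 4 -> ACC=6
Event 16 (EXEC): [IRQ2] PC=3: IRET -> resume MAIN at PC=3 (depth now 0)
Event 17 (EXEC): [MAIN] PC=3: INC 3 -> ACC=9

Answer: MAIN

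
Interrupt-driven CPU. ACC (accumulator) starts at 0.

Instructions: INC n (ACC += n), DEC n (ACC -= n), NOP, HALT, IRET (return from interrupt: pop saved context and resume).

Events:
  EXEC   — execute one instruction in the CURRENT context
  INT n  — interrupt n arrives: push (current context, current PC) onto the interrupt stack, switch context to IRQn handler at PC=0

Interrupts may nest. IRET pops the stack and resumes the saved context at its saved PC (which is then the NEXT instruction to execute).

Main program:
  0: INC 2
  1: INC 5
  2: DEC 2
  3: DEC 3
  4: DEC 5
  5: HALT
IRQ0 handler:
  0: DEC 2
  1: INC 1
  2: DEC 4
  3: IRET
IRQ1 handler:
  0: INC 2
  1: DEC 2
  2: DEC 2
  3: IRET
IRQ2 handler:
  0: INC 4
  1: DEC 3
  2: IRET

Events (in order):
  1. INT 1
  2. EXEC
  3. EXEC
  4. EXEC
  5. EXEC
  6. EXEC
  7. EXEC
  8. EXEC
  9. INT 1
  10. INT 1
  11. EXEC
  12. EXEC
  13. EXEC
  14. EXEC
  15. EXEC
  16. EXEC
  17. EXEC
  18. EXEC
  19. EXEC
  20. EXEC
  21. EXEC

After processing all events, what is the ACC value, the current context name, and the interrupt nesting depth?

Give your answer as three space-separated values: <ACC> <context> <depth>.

Event 1 (INT 1): INT 1 arrives: push (MAIN, PC=0), enter IRQ1 at PC=0 (depth now 1)
Event 2 (EXEC): [IRQ1] PC=0: INC 2 -> ACC=2
Event 3 (EXEC): [IRQ1] PC=1: DEC 2 -> ACC=0
Event 4 (EXEC): [IRQ1] PC=2: DEC 2 -> ACC=-2
Event 5 (EXEC): [IRQ1] PC=3: IRET -> resume MAIN at PC=0 (depth now 0)
Event 6 (EXEC): [MAIN] PC=0: INC 2 -> ACC=0
Event 7 (EXEC): [MAIN] PC=1: INC 5 -> ACC=5
Event 8 (EXEC): [MAIN] PC=2: DEC 2 -> ACC=3
Event 9 (INT 1): INT 1 arrives: push (MAIN, PC=3), enter IRQ1 at PC=0 (depth now 1)
Event 10 (INT 1): INT 1 arrives: push (IRQ1, PC=0), enter IRQ1 at PC=0 (depth now 2)
Event 11 (EXEC): [IRQ1] PC=0: INC 2 -> ACC=5
Event 12 (EXEC): [IRQ1] PC=1: DEC 2 -> ACC=3
Event 13 (EXEC): [IRQ1] PC=2: DEC 2 -> ACC=1
Event 14 (EXEC): [IRQ1] PC=3: IRET -> resume IRQ1 at PC=0 (depth now 1)
Event 15 (EXEC): [IRQ1] PC=0: INC 2 -> ACC=3
Event 16 (EXEC): [IRQ1] PC=1: DEC 2 -> ACC=1
Event 17 (EXEC): [IRQ1] PC=2: DEC 2 -> ACC=-1
Event 18 (EXEC): [IRQ1] PC=3: IRET -> resume MAIN at PC=3 (depth now 0)
Event 19 (EXEC): [MAIN] PC=3: DEC 3 -> ACC=-4
Event 20 (EXEC): [MAIN] PC=4: DEC 5 -> ACC=-9
Event 21 (EXEC): [MAIN] PC=5: HALT

Answer: -9 MAIN 0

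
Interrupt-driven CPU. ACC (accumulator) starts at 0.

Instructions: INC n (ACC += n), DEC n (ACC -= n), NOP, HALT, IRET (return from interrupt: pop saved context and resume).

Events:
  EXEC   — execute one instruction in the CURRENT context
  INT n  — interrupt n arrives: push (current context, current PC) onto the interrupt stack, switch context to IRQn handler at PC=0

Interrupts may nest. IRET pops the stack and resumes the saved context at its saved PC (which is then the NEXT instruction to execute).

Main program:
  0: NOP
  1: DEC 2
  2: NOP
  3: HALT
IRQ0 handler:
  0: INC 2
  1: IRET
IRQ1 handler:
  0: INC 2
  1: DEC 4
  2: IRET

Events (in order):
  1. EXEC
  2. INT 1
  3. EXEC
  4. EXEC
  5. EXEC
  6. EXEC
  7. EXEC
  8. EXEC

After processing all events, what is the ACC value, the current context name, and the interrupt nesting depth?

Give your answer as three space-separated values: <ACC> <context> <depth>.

Event 1 (EXEC): [MAIN] PC=0: NOP
Event 2 (INT 1): INT 1 arrives: push (MAIN, PC=1), enter IRQ1 at PC=0 (depth now 1)
Event 3 (EXEC): [IRQ1] PC=0: INC 2 -> ACC=2
Event 4 (EXEC): [IRQ1] PC=1: DEC 4 -> ACC=-2
Event 5 (EXEC): [IRQ1] PC=2: IRET -> resume MAIN at PC=1 (depth now 0)
Event 6 (EXEC): [MAIN] PC=1: DEC 2 -> ACC=-4
Event 7 (EXEC): [MAIN] PC=2: NOP
Event 8 (EXEC): [MAIN] PC=3: HALT

Answer: -4 MAIN 0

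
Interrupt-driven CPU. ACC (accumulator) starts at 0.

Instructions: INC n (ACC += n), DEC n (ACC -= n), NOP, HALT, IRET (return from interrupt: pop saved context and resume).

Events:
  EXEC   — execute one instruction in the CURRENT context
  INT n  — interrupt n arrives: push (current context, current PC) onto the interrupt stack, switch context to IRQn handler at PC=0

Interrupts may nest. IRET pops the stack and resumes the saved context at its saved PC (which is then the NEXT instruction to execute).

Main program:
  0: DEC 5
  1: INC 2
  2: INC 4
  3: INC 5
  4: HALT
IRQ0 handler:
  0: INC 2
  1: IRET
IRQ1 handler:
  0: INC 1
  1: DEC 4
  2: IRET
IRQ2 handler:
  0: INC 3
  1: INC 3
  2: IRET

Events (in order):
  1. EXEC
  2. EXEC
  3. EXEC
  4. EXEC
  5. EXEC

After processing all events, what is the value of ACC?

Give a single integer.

Event 1 (EXEC): [MAIN] PC=0: DEC 5 -> ACC=-5
Event 2 (EXEC): [MAIN] PC=1: INC 2 -> ACC=-3
Event 3 (EXEC): [MAIN] PC=2: INC 4 -> ACC=1
Event 4 (EXEC): [MAIN] PC=3: INC 5 -> ACC=6
Event 5 (EXEC): [MAIN] PC=4: HALT

Answer: 6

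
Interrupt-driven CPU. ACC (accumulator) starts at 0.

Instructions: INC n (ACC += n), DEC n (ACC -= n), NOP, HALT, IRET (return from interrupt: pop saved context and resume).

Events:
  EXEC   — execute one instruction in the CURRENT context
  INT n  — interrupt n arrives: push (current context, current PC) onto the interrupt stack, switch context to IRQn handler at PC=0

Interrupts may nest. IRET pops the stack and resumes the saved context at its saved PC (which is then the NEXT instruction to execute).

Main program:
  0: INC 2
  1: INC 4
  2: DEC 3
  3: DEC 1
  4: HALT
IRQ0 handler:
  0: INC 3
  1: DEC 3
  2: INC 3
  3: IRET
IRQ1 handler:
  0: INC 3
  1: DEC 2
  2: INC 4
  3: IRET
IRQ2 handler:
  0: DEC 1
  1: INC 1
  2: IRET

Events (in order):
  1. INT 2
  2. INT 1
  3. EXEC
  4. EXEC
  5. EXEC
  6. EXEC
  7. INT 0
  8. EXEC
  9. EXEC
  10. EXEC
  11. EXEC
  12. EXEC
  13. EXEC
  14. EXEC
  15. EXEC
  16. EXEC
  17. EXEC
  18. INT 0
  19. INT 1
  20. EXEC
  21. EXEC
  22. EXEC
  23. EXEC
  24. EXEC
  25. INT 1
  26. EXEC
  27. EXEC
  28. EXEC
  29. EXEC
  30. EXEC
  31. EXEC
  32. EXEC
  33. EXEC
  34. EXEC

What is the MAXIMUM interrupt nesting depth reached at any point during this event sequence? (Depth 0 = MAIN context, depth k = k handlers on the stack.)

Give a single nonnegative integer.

Answer: 2

Derivation:
Event 1 (INT 2): INT 2 arrives: push (MAIN, PC=0), enter IRQ2 at PC=0 (depth now 1) [depth=1]
Event 2 (INT 1): INT 1 arrives: push (IRQ2, PC=0), enter IRQ1 at PC=0 (depth now 2) [depth=2]
Event 3 (EXEC): [IRQ1] PC=0: INC 3 -> ACC=3 [depth=2]
Event 4 (EXEC): [IRQ1] PC=1: DEC 2 -> ACC=1 [depth=2]
Event 5 (EXEC): [IRQ1] PC=2: INC 4 -> ACC=5 [depth=2]
Event 6 (EXEC): [IRQ1] PC=3: IRET -> resume IRQ2 at PC=0 (depth now 1) [depth=1]
Event 7 (INT 0): INT 0 arrives: push (IRQ2, PC=0), enter IRQ0 at PC=0 (depth now 2) [depth=2]
Event 8 (EXEC): [IRQ0] PC=0: INC 3 -> ACC=8 [depth=2]
Event 9 (EXEC): [IRQ0] PC=1: DEC 3 -> ACC=5 [depth=2]
Event 10 (EXEC): [IRQ0] PC=2: INC 3 -> ACC=8 [depth=2]
Event 11 (EXEC): [IRQ0] PC=3: IRET -> resume IRQ2 at PC=0 (depth now 1) [depth=1]
Event 12 (EXEC): [IRQ2] PC=0: DEC 1 -> ACC=7 [depth=1]
Event 13 (EXEC): [IRQ2] PC=1: INC 1 -> ACC=8 [depth=1]
Event 14 (EXEC): [IRQ2] PC=2: IRET -> resume MAIN at PC=0 (depth now 0) [depth=0]
Event 15 (EXEC): [MAIN] PC=0: INC 2 -> ACC=10 [depth=0]
Event 16 (EXEC): [MAIN] PC=1: INC 4 -> ACC=14 [depth=0]
Event 17 (EXEC): [MAIN] PC=2: DEC 3 -> ACC=11 [depth=0]
Event 18 (INT 0): INT 0 arrives: push (MAIN, PC=3), enter IRQ0 at PC=0 (depth now 1) [depth=1]
Event 19 (INT 1): INT 1 arrives: push (IRQ0, PC=0), enter IRQ1 at PC=0 (depth now 2) [depth=2]
Event 20 (EXEC): [IRQ1] PC=0: INC 3 -> ACC=14 [depth=2]
Event 21 (EXEC): [IRQ1] PC=1: DEC 2 -> ACC=12 [depth=2]
Event 22 (EXEC): [IRQ1] PC=2: INC 4 -> ACC=16 [depth=2]
Event 23 (EXEC): [IRQ1] PC=3: IRET -> resume IRQ0 at PC=0 (depth now 1) [depth=1]
Event 24 (EXEC): [IRQ0] PC=0: INC 3 -> ACC=19 [depth=1]
Event 25 (INT 1): INT 1 arrives: push (IRQ0, PC=1), enter IRQ1 at PC=0 (depth now 2) [depth=2]
Event 26 (EXEC): [IRQ1] PC=0: INC 3 -> ACC=22 [depth=2]
Event 27 (EXEC): [IRQ1] PC=1: DEC 2 -> ACC=20 [depth=2]
Event 28 (EXEC): [IRQ1] PC=2: INC 4 -> ACC=24 [depth=2]
Event 29 (EXEC): [IRQ1] PC=3: IRET -> resume IRQ0 at PC=1 (depth now 1) [depth=1]
Event 30 (EXEC): [IRQ0] PC=1: DEC 3 -> ACC=21 [depth=1]
Event 31 (EXEC): [IRQ0] PC=2: INC 3 -> ACC=24 [depth=1]
Event 32 (EXEC): [IRQ0] PC=3: IRET -> resume MAIN at PC=3 (depth now 0) [depth=0]
Event 33 (EXEC): [MAIN] PC=3: DEC 1 -> ACC=23 [depth=0]
Event 34 (EXEC): [MAIN] PC=4: HALT [depth=0]
Max depth observed: 2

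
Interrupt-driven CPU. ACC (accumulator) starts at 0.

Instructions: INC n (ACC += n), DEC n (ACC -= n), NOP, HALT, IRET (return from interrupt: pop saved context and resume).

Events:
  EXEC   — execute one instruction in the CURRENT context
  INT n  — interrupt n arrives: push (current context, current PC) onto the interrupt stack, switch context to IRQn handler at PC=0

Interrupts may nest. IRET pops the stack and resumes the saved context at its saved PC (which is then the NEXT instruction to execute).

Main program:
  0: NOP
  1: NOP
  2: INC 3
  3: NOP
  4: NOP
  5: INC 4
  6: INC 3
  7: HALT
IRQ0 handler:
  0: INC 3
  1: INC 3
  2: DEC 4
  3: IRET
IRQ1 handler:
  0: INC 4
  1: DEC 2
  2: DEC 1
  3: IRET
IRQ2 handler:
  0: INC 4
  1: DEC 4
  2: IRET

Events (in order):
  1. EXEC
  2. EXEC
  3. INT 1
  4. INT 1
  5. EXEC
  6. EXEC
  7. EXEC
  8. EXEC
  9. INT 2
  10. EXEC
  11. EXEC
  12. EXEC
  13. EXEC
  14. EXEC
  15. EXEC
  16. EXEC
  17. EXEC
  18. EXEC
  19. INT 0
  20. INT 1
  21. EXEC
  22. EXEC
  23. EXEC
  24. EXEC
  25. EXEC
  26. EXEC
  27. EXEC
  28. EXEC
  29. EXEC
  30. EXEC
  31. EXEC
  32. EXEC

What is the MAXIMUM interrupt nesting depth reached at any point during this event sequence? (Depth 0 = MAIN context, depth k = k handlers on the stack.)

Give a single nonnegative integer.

Answer: 2

Derivation:
Event 1 (EXEC): [MAIN] PC=0: NOP [depth=0]
Event 2 (EXEC): [MAIN] PC=1: NOP [depth=0]
Event 3 (INT 1): INT 1 arrives: push (MAIN, PC=2), enter IRQ1 at PC=0 (depth now 1) [depth=1]
Event 4 (INT 1): INT 1 arrives: push (IRQ1, PC=0), enter IRQ1 at PC=0 (depth now 2) [depth=2]
Event 5 (EXEC): [IRQ1] PC=0: INC 4 -> ACC=4 [depth=2]
Event 6 (EXEC): [IRQ1] PC=1: DEC 2 -> ACC=2 [depth=2]
Event 7 (EXEC): [IRQ1] PC=2: DEC 1 -> ACC=1 [depth=2]
Event 8 (EXEC): [IRQ1] PC=3: IRET -> resume IRQ1 at PC=0 (depth now 1) [depth=1]
Event 9 (INT 2): INT 2 arrives: push (IRQ1, PC=0), enter IRQ2 at PC=0 (depth now 2) [depth=2]
Event 10 (EXEC): [IRQ2] PC=0: INC 4 -> ACC=5 [depth=2]
Event 11 (EXEC): [IRQ2] PC=1: DEC 4 -> ACC=1 [depth=2]
Event 12 (EXEC): [IRQ2] PC=2: IRET -> resume IRQ1 at PC=0 (depth now 1) [depth=1]
Event 13 (EXEC): [IRQ1] PC=0: INC 4 -> ACC=5 [depth=1]
Event 14 (EXEC): [IRQ1] PC=1: DEC 2 -> ACC=3 [depth=1]
Event 15 (EXEC): [IRQ1] PC=2: DEC 1 -> ACC=2 [depth=1]
Event 16 (EXEC): [IRQ1] PC=3: IRET -> resume MAIN at PC=2 (depth now 0) [depth=0]
Event 17 (EXEC): [MAIN] PC=2: INC 3 -> ACC=5 [depth=0]
Event 18 (EXEC): [MAIN] PC=3: NOP [depth=0]
Event 19 (INT 0): INT 0 arrives: push (MAIN, PC=4), enter IRQ0 at PC=0 (depth now 1) [depth=1]
Event 20 (INT 1): INT 1 arrives: push (IRQ0, PC=0), enter IRQ1 at PC=0 (depth now 2) [depth=2]
Event 21 (EXEC): [IRQ1] PC=0: INC 4 -> ACC=9 [depth=2]
Event 22 (EXEC): [IRQ1] PC=1: DEC 2 -> ACC=7 [depth=2]
Event 23 (EXEC): [IRQ1] PC=2: DEC 1 -> ACC=6 [depth=2]
Event 24 (EXEC): [IRQ1] PC=3: IRET -> resume IRQ0 at PC=0 (depth now 1) [depth=1]
Event 25 (EXEC): [IRQ0] PC=0: INC 3 -> ACC=9 [depth=1]
Event 26 (EXEC): [IRQ0] PC=1: INC 3 -> ACC=12 [depth=1]
Event 27 (EXEC): [IRQ0] PC=2: DEC 4 -> ACC=8 [depth=1]
Event 28 (EXEC): [IRQ0] PC=3: IRET -> resume MAIN at PC=4 (depth now 0) [depth=0]
Event 29 (EXEC): [MAIN] PC=4: NOP [depth=0]
Event 30 (EXEC): [MAIN] PC=5: INC 4 -> ACC=12 [depth=0]
Event 31 (EXEC): [MAIN] PC=6: INC 3 -> ACC=15 [depth=0]
Event 32 (EXEC): [MAIN] PC=7: HALT [depth=0]
Max depth observed: 2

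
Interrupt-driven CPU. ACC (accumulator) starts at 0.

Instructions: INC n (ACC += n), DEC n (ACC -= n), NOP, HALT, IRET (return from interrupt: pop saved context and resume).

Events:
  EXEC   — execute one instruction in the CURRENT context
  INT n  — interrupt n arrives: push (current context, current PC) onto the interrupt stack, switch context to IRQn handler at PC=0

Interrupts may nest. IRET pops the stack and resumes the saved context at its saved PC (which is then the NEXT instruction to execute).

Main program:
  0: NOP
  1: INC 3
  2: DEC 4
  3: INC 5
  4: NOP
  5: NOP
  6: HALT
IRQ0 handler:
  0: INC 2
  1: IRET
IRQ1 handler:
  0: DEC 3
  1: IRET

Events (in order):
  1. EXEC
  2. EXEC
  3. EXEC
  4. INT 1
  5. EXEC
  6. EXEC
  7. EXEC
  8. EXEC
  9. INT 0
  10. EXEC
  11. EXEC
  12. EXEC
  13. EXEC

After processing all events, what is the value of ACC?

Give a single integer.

Event 1 (EXEC): [MAIN] PC=0: NOP
Event 2 (EXEC): [MAIN] PC=1: INC 3 -> ACC=3
Event 3 (EXEC): [MAIN] PC=2: DEC 4 -> ACC=-1
Event 4 (INT 1): INT 1 arrives: push (MAIN, PC=3), enter IRQ1 at PC=0 (depth now 1)
Event 5 (EXEC): [IRQ1] PC=0: DEC 3 -> ACC=-4
Event 6 (EXEC): [IRQ1] PC=1: IRET -> resume MAIN at PC=3 (depth now 0)
Event 7 (EXEC): [MAIN] PC=3: INC 5 -> ACC=1
Event 8 (EXEC): [MAIN] PC=4: NOP
Event 9 (INT 0): INT 0 arrives: push (MAIN, PC=5), enter IRQ0 at PC=0 (depth now 1)
Event 10 (EXEC): [IRQ0] PC=0: INC 2 -> ACC=3
Event 11 (EXEC): [IRQ0] PC=1: IRET -> resume MAIN at PC=5 (depth now 0)
Event 12 (EXEC): [MAIN] PC=5: NOP
Event 13 (EXEC): [MAIN] PC=6: HALT

Answer: 3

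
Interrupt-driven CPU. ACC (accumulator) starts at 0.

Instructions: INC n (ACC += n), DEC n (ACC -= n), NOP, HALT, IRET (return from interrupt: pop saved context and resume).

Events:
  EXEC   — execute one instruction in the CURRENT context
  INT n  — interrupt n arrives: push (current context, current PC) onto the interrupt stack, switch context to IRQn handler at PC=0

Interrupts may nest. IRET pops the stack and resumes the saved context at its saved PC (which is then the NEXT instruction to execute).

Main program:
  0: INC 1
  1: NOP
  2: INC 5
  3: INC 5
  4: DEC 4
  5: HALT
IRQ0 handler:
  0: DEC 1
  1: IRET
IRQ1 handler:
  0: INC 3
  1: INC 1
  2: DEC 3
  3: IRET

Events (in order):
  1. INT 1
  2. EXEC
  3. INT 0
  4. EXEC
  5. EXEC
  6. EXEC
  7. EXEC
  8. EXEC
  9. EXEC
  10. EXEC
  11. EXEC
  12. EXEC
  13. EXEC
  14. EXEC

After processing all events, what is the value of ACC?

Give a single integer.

Event 1 (INT 1): INT 1 arrives: push (MAIN, PC=0), enter IRQ1 at PC=0 (depth now 1)
Event 2 (EXEC): [IRQ1] PC=0: INC 3 -> ACC=3
Event 3 (INT 0): INT 0 arrives: push (IRQ1, PC=1), enter IRQ0 at PC=0 (depth now 2)
Event 4 (EXEC): [IRQ0] PC=0: DEC 1 -> ACC=2
Event 5 (EXEC): [IRQ0] PC=1: IRET -> resume IRQ1 at PC=1 (depth now 1)
Event 6 (EXEC): [IRQ1] PC=1: INC 1 -> ACC=3
Event 7 (EXEC): [IRQ1] PC=2: DEC 3 -> ACC=0
Event 8 (EXEC): [IRQ1] PC=3: IRET -> resume MAIN at PC=0 (depth now 0)
Event 9 (EXEC): [MAIN] PC=0: INC 1 -> ACC=1
Event 10 (EXEC): [MAIN] PC=1: NOP
Event 11 (EXEC): [MAIN] PC=2: INC 5 -> ACC=6
Event 12 (EXEC): [MAIN] PC=3: INC 5 -> ACC=11
Event 13 (EXEC): [MAIN] PC=4: DEC 4 -> ACC=7
Event 14 (EXEC): [MAIN] PC=5: HALT

Answer: 7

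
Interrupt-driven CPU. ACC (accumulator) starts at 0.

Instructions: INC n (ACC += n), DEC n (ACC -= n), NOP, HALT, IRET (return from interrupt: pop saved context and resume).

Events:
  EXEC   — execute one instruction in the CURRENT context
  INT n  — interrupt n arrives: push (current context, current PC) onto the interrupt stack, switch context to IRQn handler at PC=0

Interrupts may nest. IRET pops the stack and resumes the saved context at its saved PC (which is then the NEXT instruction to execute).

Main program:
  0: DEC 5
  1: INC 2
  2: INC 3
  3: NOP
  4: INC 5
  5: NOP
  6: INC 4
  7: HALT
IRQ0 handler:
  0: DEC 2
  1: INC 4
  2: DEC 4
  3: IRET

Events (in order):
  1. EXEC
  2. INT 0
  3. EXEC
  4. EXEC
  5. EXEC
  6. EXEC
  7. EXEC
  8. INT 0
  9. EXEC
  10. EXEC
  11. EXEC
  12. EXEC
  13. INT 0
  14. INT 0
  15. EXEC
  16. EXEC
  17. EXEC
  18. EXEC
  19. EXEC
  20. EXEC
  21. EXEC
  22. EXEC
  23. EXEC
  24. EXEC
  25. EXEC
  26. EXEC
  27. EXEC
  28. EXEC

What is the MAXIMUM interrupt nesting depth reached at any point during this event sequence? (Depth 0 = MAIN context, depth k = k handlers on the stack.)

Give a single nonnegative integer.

Event 1 (EXEC): [MAIN] PC=0: DEC 5 -> ACC=-5 [depth=0]
Event 2 (INT 0): INT 0 arrives: push (MAIN, PC=1), enter IRQ0 at PC=0 (depth now 1) [depth=1]
Event 3 (EXEC): [IRQ0] PC=0: DEC 2 -> ACC=-7 [depth=1]
Event 4 (EXEC): [IRQ0] PC=1: INC 4 -> ACC=-3 [depth=1]
Event 5 (EXEC): [IRQ0] PC=2: DEC 4 -> ACC=-7 [depth=1]
Event 6 (EXEC): [IRQ0] PC=3: IRET -> resume MAIN at PC=1 (depth now 0) [depth=0]
Event 7 (EXEC): [MAIN] PC=1: INC 2 -> ACC=-5 [depth=0]
Event 8 (INT 0): INT 0 arrives: push (MAIN, PC=2), enter IRQ0 at PC=0 (depth now 1) [depth=1]
Event 9 (EXEC): [IRQ0] PC=0: DEC 2 -> ACC=-7 [depth=1]
Event 10 (EXEC): [IRQ0] PC=1: INC 4 -> ACC=-3 [depth=1]
Event 11 (EXEC): [IRQ0] PC=2: DEC 4 -> ACC=-7 [depth=1]
Event 12 (EXEC): [IRQ0] PC=3: IRET -> resume MAIN at PC=2 (depth now 0) [depth=0]
Event 13 (INT 0): INT 0 arrives: push (MAIN, PC=2), enter IRQ0 at PC=0 (depth now 1) [depth=1]
Event 14 (INT 0): INT 0 arrives: push (IRQ0, PC=0), enter IRQ0 at PC=0 (depth now 2) [depth=2]
Event 15 (EXEC): [IRQ0] PC=0: DEC 2 -> ACC=-9 [depth=2]
Event 16 (EXEC): [IRQ0] PC=1: INC 4 -> ACC=-5 [depth=2]
Event 17 (EXEC): [IRQ0] PC=2: DEC 4 -> ACC=-9 [depth=2]
Event 18 (EXEC): [IRQ0] PC=3: IRET -> resume IRQ0 at PC=0 (depth now 1) [depth=1]
Event 19 (EXEC): [IRQ0] PC=0: DEC 2 -> ACC=-11 [depth=1]
Event 20 (EXEC): [IRQ0] PC=1: INC 4 -> ACC=-7 [depth=1]
Event 21 (EXEC): [IRQ0] PC=2: DEC 4 -> ACC=-11 [depth=1]
Event 22 (EXEC): [IRQ0] PC=3: IRET -> resume MAIN at PC=2 (depth now 0) [depth=0]
Event 23 (EXEC): [MAIN] PC=2: INC 3 -> ACC=-8 [depth=0]
Event 24 (EXEC): [MAIN] PC=3: NOP [depth=0]
Event 25 (EXEC): [MAIN] PC=4: INC 5 -> ACC=-3 [depth=0]
Event 26 (EXEC): [MAIN] PC=5: NOP [depth=0]
Event 27 (EXEC): [MAIN] PC=6: INC 4 -> ACC=1 [depth=0]
Event 28 (EXEC): [MAIN] PC=7: HALT [depth=0]
Max depth observed: 2

Answer: 2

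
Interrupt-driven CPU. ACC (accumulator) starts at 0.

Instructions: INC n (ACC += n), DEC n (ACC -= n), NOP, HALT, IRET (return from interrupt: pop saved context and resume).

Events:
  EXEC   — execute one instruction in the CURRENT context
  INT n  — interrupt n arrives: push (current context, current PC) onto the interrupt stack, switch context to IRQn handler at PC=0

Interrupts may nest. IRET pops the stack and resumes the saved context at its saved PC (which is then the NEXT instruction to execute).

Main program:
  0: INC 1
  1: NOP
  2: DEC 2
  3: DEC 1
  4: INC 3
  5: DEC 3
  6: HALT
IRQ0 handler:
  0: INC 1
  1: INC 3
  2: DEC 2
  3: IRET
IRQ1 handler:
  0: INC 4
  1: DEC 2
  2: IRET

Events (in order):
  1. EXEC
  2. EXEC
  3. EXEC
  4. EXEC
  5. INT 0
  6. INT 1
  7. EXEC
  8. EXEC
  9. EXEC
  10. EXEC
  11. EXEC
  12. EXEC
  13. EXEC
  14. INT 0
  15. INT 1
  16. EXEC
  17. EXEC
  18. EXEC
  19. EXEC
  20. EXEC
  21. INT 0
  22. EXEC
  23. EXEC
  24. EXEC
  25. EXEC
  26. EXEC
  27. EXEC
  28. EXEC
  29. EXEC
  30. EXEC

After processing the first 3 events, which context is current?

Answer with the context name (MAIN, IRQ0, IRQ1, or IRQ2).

Event 1 (EXEC): [MAIN] PC=0: INC 1 -> ACC=1
Event 2 (EXEC): [MAIN] PC=1: NOP
Event 3 (EXEC): [MAIN] PC=2: DEC 2 -> ACC=-1

Answer: MAIN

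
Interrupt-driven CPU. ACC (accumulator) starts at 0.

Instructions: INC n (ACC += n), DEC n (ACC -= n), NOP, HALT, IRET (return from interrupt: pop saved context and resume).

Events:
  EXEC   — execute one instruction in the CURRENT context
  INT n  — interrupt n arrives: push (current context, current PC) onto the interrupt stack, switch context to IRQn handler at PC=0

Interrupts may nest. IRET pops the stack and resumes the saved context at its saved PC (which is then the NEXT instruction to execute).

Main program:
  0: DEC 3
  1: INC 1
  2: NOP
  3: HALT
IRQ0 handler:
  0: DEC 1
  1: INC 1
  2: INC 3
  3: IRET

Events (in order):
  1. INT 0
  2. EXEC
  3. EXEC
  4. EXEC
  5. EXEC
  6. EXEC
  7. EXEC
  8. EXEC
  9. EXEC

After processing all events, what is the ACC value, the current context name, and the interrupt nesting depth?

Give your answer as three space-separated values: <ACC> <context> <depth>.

Answer: 1 MAIN 0

Derivation:
Event 1 (INT 0): INT 0 arrives: push (MAIN, PC=0), enter IRQ0 at PC=0 (depth now 1)
Event 2 (EXEC): [IRQ0] PC=0: DEC 1 -> ACC=-1
Event 3 (EXEC): [IRQ0] PC=1: INC 1 -> ACC=0
Event 4 (EXEC): [IRQ0] PC=2: INC 3 -> ACC=3
Event 5 (EXEC): [IRQ0] PC=3: IRET -> resume MAIN at PC=0 (depth now 0)
Event 6 (EXEC): [MAIN] PC=0: DEC 3 -> ACC=0
Event 7 (EXEC): [MAIN] PC=1: INC 1 -> ACC=1
Event 8 (EXEC): [MAIN] PC=2: NOP
Event 9 (EXEC): [MAIN] PC=3: HALT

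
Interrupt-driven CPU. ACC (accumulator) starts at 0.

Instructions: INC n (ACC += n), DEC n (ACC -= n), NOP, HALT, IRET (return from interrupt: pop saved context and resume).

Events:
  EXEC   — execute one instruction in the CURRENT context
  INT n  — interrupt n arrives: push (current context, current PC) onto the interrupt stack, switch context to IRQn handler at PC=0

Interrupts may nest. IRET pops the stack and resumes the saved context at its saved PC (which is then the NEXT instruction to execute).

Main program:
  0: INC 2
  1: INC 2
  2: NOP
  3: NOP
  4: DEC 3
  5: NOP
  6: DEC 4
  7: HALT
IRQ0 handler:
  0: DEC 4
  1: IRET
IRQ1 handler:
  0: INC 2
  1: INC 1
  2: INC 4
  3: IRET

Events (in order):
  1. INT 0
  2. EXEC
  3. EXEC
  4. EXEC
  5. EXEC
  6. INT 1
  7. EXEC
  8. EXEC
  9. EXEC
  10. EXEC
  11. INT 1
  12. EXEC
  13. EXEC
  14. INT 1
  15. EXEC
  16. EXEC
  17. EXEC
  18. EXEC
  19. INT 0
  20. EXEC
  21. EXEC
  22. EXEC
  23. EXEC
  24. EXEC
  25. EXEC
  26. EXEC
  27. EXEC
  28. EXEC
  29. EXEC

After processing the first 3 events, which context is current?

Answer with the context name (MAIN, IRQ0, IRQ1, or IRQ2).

Answer: MAIN

Derivation:
Event 1 (INT 0): INT 0 arrives: push (MAIN, PC=0), enter IRQ0 at PC=0 (depth now 1)
Event 2 (EXEC): [IRQ0] PC=0: DEC 4 -> ACC=-4
Event 3 (EXEC): [IRQ0] PC=1: IRET -> resume MAIN at PC=0 (depth now 0)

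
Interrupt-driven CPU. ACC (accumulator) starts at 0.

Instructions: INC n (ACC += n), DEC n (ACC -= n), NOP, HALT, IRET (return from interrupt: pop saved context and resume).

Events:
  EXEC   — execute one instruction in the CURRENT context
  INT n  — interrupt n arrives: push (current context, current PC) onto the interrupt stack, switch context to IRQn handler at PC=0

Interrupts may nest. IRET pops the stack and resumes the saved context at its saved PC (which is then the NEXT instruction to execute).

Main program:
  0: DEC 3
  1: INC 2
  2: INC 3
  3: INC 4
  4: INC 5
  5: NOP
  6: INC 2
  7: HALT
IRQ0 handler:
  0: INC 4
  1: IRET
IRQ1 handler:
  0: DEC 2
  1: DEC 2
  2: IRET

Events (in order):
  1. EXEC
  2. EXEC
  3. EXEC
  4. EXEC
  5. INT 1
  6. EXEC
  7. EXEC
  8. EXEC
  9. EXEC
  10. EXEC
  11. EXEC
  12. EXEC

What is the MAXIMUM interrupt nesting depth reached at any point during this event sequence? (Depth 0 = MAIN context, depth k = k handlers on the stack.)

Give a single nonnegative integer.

Event 1 (EXEC): [MAIN] PC=0: DEC 3 -> ACC=-3 [depth=0]
Event 2 (EXEC): [MAIN] PC=1: INC 2 -> ACC=-1 [depth=0]
Event 3 (EXEC): [MAIN] PC=2: INC 3 -> ACC=2 [depth=0]
Event 4 (EXEC): [MAIN] PC=3: INC 4 -> ACC=6 [depth=0]
Event 5 (INT 1): INT 1 arrives: push (MAIN, PC=4), enter IRQ1 at PC=0 (depth now 1) [depth=1]
Event 6 (EXEC): [IRQ1] PC=0: DEC 2 -> ACC=4 [depth=1]
Event 7 (EXEC): [IRQ1] PC=1: DEC 2 -> ACC=2 [depth=1]
Event 8 (EXEC): [IRQ1] PC=2: IRET -> resume MAIN at PC=4 (depth now 0) [depth=0]
Event 9 (EXEC): [MAIN] PC=4: INC 5 -> ACC=7 [depth=0]
Event 10 (EXEC): [MAIN] PC=5: NOP [depth=0]
Event 11 (EXEC): [MAIN] PC=6: INC 2 -> ACC=9 [depth=0]
Event 12 (EXEC): [MAIN] PC=7: HALT [depth=0]
Max depth observed: 1

Answer: 1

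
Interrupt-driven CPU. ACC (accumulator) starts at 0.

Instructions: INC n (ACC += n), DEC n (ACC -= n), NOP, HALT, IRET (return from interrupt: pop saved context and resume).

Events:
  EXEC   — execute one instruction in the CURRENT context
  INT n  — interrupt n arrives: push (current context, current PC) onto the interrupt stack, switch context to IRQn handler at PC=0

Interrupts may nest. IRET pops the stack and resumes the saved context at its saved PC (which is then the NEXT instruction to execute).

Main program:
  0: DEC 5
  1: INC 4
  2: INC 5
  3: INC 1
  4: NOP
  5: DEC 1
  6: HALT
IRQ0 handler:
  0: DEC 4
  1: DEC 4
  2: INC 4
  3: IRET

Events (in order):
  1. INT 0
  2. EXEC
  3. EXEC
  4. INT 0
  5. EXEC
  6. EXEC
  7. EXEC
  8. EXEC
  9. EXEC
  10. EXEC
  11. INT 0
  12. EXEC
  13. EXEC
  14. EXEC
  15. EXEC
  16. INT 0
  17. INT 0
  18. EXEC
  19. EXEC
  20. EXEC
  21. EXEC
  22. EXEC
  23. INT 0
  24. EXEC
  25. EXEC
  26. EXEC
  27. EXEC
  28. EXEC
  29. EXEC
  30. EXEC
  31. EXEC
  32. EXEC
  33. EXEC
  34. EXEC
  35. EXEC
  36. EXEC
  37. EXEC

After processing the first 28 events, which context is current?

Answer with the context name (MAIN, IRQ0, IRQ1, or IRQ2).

Answer: IRQ0

Derivation:
Event 1 (INT 0): INT 0 arrives: push (MAIN, PC=0), enter IRQ0 at PC=0 (depth now 1)
Event 2 (EXEC): [IRQ0] PC=0: DEC 4 -> ACC=-4
Event 3 (EXEC): [IRQ0] PC=1: DEC 4 -> ACC=-8
Event 4 (INT 0): INT 0 arrives: push (IRQ0, PC=2), enter IRQ0 at PC=0 (depth now 2)
Event 5 (EXEC): [IRQ0] PC=0: DEC 4 -> ACC=-12
Event 6 (EXEC): [IRQ0] PC=1: DEC 4 -> ACC=-16
Event 7 (EXEC): [IRQ0] PC=2: INC 4 -> ACC=-12
Event 8 (EXEC): [IRQ0] PC=3: IRET -> resume IRQ0 at PC=2 (depth now 1)
Event 9 (EXEC): [IRQ0] PC=2: INC 4 -> ACC=-8
Event 10 (EXEC): [IRQ0] PC=3: IRET -> resume MAIN at PC=0 (depth now 0)
Event 11 (INT 0): INT 0 arrives: push (MAIN, PC=0), enter IRQ0 at PC=0 (depth now 1)
Event 12 (EXEC): [IRQ0] PC=0: DEC 4 -> ACC=-12
Event 13 (EXEC): [IRQ0] PC=1: DEC 4 -> ACC=-16
Event 14 (EXEC): [IRQ0] PC=2: INC 4 -> ACC=-12
Event 15 (EXEC): [IRQ0] PC=3: IRET -> resume MAIN at PC=0 (depth now 0)
Event 16 (INT 0): INT 0 arrives: push (MAIN, PC=0), enter IRQ0 at PC=0 (depth now 1)
Event 17 (INT 0): INT 0 arrives: push (IRQ0, PC=0), enter IRQ0 at PC=0 (depth now 2)
Event 18 (EXEC): [IRQ0] PC=0: DEC 4 -> ACC=-16
Event 19 (EXEC): [IRQ0] PC=1: DEC 4 -> ACC=-20
Event 20 (EXEC): [IRQ0] PC=2: INC 4 -> ACC=-16
Event 21 (EXEC): [IRQ0] PC=3: IRET -> resume IRQ0 at PC=0 (depth now 1)
Event 22 (EXEC): [IRQ0] PC=0: DEC 4 -> ACC=-20
Event 23 (INT 0): INT 0 arrives: push (IRQ0, PC=1), enter IRQ0 at PC=0 (depth now 2)
Event 24 (EXEC): [IRQ0] PC=0: DEC 4 -> ACC=-24
Event 25 (EXEC): [IRQ0] PC=1: DEC 4 -> ACC=-28
Event 26 (EXEC): [IRQ0] PC=2: INC 4 -> ACC=-24
Event 27 (EXEC): [IRQ0] PC=3: IRET -> resume IRQ0 at PC=1 (depth now 1)
Event 28 (EXEC): [IRQ0] PC=1: DEC 4 -> ACC=-28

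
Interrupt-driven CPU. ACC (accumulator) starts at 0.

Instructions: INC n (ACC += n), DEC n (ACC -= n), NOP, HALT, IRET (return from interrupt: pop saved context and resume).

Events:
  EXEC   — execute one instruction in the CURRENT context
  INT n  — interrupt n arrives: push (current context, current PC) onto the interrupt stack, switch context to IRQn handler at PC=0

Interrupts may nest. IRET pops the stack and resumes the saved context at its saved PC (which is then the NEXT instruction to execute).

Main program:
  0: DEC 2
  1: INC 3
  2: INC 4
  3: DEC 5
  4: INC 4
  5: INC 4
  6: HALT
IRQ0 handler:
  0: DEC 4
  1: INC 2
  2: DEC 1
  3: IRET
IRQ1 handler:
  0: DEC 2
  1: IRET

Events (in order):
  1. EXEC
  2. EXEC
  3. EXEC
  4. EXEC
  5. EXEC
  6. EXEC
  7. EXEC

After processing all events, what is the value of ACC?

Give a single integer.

Event 1 (EXEC): [MAIN] PC=0: DEC 2 -> ACC=-2
Event 2 (EXEC): [MAIN] PC=1: INC 3 -> ACC=1
Event 3 (EXEC): [MAIN] PC=2: INC 4 -> ACC=5
Event 4 (EXEC): [MAIN] PC=3: DEC 5 -> ACC=0
Event 5 (EXEC): [MAIN] PC=4: INC 4 -> ACC=4
Event 6 (EXEC): [MAIN] PC=5: INC 4 -> ACC=8
Event 7 (EXEC): [MAIN] PC=6: HALT

Answer: 8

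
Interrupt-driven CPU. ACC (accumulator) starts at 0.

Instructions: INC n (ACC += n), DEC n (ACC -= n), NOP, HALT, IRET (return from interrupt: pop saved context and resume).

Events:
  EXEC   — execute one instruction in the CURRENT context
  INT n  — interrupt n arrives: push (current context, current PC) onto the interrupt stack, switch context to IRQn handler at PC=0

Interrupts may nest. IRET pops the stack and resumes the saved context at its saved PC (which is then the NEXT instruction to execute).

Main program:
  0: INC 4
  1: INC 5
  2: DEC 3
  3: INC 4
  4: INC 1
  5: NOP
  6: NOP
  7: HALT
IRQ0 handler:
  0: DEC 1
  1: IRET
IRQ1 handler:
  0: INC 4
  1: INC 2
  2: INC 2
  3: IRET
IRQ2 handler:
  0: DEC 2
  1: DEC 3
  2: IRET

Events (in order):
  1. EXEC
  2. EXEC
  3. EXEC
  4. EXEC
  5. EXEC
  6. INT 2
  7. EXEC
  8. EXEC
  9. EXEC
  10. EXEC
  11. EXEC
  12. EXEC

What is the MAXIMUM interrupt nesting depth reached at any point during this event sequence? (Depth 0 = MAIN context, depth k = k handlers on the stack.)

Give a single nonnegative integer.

Answer: 1

Derivation:
Event 1 (EXEC): [MAIN] PC=0: INC 4 -> ACC=4 [depth=0]
Event 2 (EXEC): [MAIN] PC=1: INC 5 -> ACC=9 [depth=0]
Event 3 (EXEC): [MAIN] PC=2: DEC 3 -> ACC=6 [depth=0]
Event 4 (EXEC): [MAIN] PC=3: INC 4 -> ACC=10 [depth=0]
Event 5 (EXEC): [MAIN] PC=4: INC 1 -> ACC=11 [depth=0]
Event 6 (INT 2): INT 2 arrives: push (MAIN, PC=5), enter IRQ2 at PC=0 (depth now 1) [depth=1]
Event 7 (EXEC): [IRQ2] PC=0: DEC 2 -> ACC=9 [depth=1]
Event 8 (EXEC): [IRQ2] PC=1: DEC 3 -> ACC=6 [depth=1]
Event 9 (EXEC): [IRQ2] PC=2: IRET -> resume MAIN at PC=5 (depth now 0) [depth=0]
Event 10 (EXEC): [MAIN] PC=5: NOP [depth=0]
Event 11 (EXEC): [MAIN] PC=6: NOP [depth=0]
Event 12 (EXEC): [MAIN] PC=7: HALT [depth=0]
Max depth observed: 1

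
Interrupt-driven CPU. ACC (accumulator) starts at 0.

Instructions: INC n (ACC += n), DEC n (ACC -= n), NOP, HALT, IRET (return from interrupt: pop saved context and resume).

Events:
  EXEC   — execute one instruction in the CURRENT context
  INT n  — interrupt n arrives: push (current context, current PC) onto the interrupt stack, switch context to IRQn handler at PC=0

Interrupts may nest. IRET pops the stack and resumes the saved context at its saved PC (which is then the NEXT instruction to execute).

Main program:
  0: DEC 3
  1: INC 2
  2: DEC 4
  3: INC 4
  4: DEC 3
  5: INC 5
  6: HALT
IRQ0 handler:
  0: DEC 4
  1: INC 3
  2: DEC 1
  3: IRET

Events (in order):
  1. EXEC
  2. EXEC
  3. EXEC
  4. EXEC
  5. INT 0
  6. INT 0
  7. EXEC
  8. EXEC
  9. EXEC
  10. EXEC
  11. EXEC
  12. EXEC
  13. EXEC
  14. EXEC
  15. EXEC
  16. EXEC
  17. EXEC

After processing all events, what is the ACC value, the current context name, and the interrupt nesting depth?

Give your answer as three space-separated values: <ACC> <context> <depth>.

Event 1 (EXEC): [MAIN] PC=0: DEC 3 -> ACC=-3
Event 2 (EXEC): [MAIN] PC=1: INC 2 -> ACC=-1
Event 3 (EXEC): [MAIN] PC=2: DEC 4 -> ACC=-5
Event 4 (EXEC): [MAIN] PC=3: INC 4 -> ACC=-1
Event 5 (INT 0): INT 0 arrives: push (MAIN, PC=4), enter IRQ0 at PC=0 (depth now 1)
Event 6 (INT 0): INT 0 arrives: push (IRQ0, PC=0), enter IRQ0 at PC=0 (depth now 2)
Event 7 (EXEC): [IRQ0] PC=0: DEC 4 -> ACC=-5
Event 8 (EXEC): [IRQ0] PC=1: INC 3 -> ACC=-2
Event 9 (EXEC): [IRQ0] PC=2: DEC 1 -> ACC=-3
Event 10 (EXEC): [IRQ0] PC=3: IRET -> resume IRQ0 at PC=0 (depth now 1)
Event 11 (EXEC): [IRQ0] PC=0: DEC 4 -> ACC=-7
Event 12 (EXEC): [IRQ0] PC=1: INC 3 -> ACC=-4
Event 13 (EXEC): [IRQ0] PC=2: DEC 1 -> ACC=-5
Event 14 (EXEC): [IRQ0] PC=3: IRET -> resume MAIN at PC=4 (depth now 0)
Event 15 (EXEC): [MAIN] PC=4: DEC 3 -> ACC=-8
Event 16 (EXEC): [MAIN] PC=5: INC 5 -> ACC=-3
Event 17 (EXEC): [MAIN] PC=6: HALT

Answer: -3 MAIN 0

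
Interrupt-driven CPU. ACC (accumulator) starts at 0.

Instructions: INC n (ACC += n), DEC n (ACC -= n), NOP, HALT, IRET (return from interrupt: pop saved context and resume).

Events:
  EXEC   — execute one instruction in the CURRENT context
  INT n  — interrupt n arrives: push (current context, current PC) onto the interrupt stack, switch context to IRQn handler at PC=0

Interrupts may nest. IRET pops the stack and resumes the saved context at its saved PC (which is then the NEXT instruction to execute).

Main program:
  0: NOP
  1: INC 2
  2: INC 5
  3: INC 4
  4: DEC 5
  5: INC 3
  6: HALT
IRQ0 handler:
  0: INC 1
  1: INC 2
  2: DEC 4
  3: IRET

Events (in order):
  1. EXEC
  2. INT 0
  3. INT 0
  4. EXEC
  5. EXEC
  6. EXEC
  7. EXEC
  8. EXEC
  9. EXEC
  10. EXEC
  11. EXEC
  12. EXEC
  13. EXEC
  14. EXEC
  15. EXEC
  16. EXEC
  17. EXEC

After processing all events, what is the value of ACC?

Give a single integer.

Answer: 7

Derivation:
Event 1 (EXEC): [MAIN] PC=0: NOP
Event 2 (INT 0): INT 0 arrives: push (MAIN, PC=1), enter IRQ0 at PC=0 (depth now 1)
Event 3 (INT 0): INT 0 arrives: push (IRQ0, PC=0), enter IRQ0 at PC=0 (depth now 2)
Event 4 (EXEC): [IRQ0] PC=0: INC 1 -> ACC=1
Event 5 (EXEC): [IRQ0] PC=1: INC 2 -> ACC=3
Event 6 (EXEC): [IRQ0] PC=2: DEC 4 -> ACC=-1
Event 7 (EXEC): [IRQ0] PC=3: IRET -> resume IRQ0 at PC=0 (depth now 1)
Event 8 (EXEC): [IRQ0] PC=0: INC 1 -> ACC=0
Event 9 (EXEC): [IRQ0] PC=1: INC 2 -> ACC=2
Event 10 (EXEC): [IRQ0] PC=2: DEC 4 -> ACC=-2
Event 11 (EXEC): [IRQ0] PC=3: IRET -> resume MAIN at PC=1 (depth now 0)
Event 12 (EXEC): [MAIN] PC=1: INC 2 -> ACC=0
Event 13 (EXEC): [MAIN] PC=2: INC 5 -> ACC=5
Event 14 (EXEC): [MAIN] PC=3: INC 4 -> ACC=9
Event 15 (EXEC): [MAIN] PC=4: DEC 5 -> ACC=4
Event 16 (EXEC): [MAIN] PC=5: INC 3 -> ACC=7
Event 17 (EXEC): [MAIN] PC=6: HALT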